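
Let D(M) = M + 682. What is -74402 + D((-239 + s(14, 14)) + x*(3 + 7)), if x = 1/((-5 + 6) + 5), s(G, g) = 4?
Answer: -221860/3 ≈ -73953.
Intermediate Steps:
x = ⅙ (x = 1/(1 + 5) = 1/6 = ⅙ ≈ 0.16667)
D(M) = 682 + M
-74402 + D((-239 + s(14, 14)) + x*(3 + 7)) = -74402 + (682 + ((-239 + 4) + (3 + 7)/6)) = -74402 + (682 + (-235 + (⅙)*10)) = -74402 + (682 + (-235 + 5/3)) = -74402 + (682 - 700/3) = -74402 + 1346/3 = -221860/3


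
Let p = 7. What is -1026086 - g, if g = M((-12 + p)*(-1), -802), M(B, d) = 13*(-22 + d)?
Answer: -1015374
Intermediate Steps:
M(B, d) = -286 + 13*d
g = -10712 (g = -286 + 13*(-802) = -286 - 10426 = -10712)
-1026086 - g = -1026086 - 1*(-10712) = -1026086 + 10712 = -1015374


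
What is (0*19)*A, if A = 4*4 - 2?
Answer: 0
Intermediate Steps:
A = 14 (A = 16 - 2 = 14)
(0*19)*A = (0*19)*14 = 0*14 = 0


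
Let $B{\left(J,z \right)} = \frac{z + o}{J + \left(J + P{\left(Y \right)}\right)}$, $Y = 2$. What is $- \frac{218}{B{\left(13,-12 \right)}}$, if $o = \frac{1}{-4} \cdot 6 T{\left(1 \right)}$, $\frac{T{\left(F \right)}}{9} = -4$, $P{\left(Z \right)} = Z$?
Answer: $- \frac{436}{3} \approx -145.33$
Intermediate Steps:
$T{\left(F \right)} = -36$ ($T{\left(F \right)} = 9 \left(-4\right) = -36$)
$o = 54$ ($o = \frac{1}{-4} \cdot 6 \left(-36\right) = \left(- \frac{1}{4}\right) 6 \left(-36\right) = \left(- \frac{3}{2}\right) \left(-36\right) = 54$)
$B{\left(J,z \right)} = \frac{54 + z}{2 + 2 J}$ ($B{\left(J,z \right)} = \frac{z + 54}{J + \left(J + 2\right)} = \frac{54 + z}{J + \left(2 + J\right)} = \frac{54 + z}{2 + 2 J}$)
$- \frac{218}{B{\left(13,-12 \right)}} = - \frac{218}{\frac{1}{2} \frac{1}{1 + 13} \left(54 - 12\right)} = - \frac{218}{\frac{1}{2} \cdot \frac{1}{14} \cdot 42} = - \frac{218}{\frac{3}{2}} = \left(-218\right) \frac{2}{3} = - \frac{436}{3}$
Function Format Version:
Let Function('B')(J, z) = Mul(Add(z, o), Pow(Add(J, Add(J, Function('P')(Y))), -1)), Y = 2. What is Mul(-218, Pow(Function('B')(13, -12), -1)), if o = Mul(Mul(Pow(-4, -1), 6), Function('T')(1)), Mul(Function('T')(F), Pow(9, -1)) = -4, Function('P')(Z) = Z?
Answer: Rational(-436, 3) ≈ -145.33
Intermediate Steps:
Function('T')(F) = -36 (Function('T')(F) = Mul(9, -4) = -36)
o = 54 (o = Mul(Mul(Pow(-4, -1), 6), -36) = Mul(Mul(Rational(-1, 4), 6), -36) = Mul(Rational(-3, 2), -36) = 54)
Function('B')(J, z) = Mul(Pow(Add(2, Mul(2, J)), -1), Add(54, z)) (Function('B')(J, z) = Mul(Add(z, 54), Pow(Add(J, Add(J, 2)), -1)) = Mul(Add(54, z), Pow(Add(J, Add(2, J)), -1)) = Mul(Add(54, z), Pow(Add(2, Mul(2, J)), -1)) = Mul(Pow(Add(2, Mul(2, J)), -1), Add(54, z)))
Mul(-218, Pow(Function('B')(13, -12), -1)) = Mul(-218, Pow(Mul(Rational(1, 2), Pow(Add(1, 13), -1), Add(54, -12)), -1)) = Mul(-218, Pow(Mul(Rational(1, 2), Pow(14, -1), 42), -1)) = Mul(-218, Pow(Mul(Rational(1, 2), Rational(1, 14), 42), -1)) = Mul(-218, Pow(Rational(3, 2), -1)) = Mul(-218, Rational(2, 3)) = Rational(-436, 3)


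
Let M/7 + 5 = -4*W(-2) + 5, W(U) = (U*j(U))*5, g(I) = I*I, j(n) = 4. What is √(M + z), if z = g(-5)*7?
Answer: √1295 ≈ 35.986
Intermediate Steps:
g(I) = I²
W(U) = 20*U (W(U) = (U*4)*5 = (4*U)*5 = 20*U)
z = 175 (z = (-5)²*7 = 25*7 = 175)
M = 1120 (M = -35 + 7*(-80*(-2) + 5) = -35 + 7*(-4*(-40) + 5) = -35 + 7*(160 + 5) = -35 + 7*165 = -35 + 1155 = 1120)
√(M + z) = √(1120 + 175) = √1295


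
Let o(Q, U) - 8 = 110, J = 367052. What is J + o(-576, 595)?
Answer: 367170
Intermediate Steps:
o(Q, U) = 118 (o(Q, U) = 8 + 110 = 118)
J + o(-576, 595) = 367052 + 118 = 367170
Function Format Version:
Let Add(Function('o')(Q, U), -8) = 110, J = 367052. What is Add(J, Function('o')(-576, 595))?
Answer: 367170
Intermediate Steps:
Function('o')(Q, U) = 118 (Function('o')(Q, U) = Add(8, 110) = 118)
Add(J, Function('o')(-576, 595)) = Add(367052, 118) = 367170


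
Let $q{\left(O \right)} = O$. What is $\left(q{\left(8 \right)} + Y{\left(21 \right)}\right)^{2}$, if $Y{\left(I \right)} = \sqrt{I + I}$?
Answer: $\left(8 + \sqrt{42}\right)^{2} \approx 209.69$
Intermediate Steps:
$Y{\left(I \right)} = \sqrt{2} \sqrt{I}$ ($Y{\left(I \right)} = \sqrt{2 I} = \sqrt{2} \sqrt{I}$)
$\left(q{\left(8 \right)} + Y{\left(21 \right)}\right)^{2} = \left(8 + \sqrt{2} \sqrt{21}\right)^{2} = \left(8 + \sqrt{42}\right)^{2}$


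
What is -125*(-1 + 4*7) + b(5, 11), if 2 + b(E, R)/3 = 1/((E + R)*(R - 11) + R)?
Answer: -37188/11 ≈ -3380.7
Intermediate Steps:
b(E, R) = -6 + 3/(R + (-11 + R)*(E + R)) (b(E, R) = -6 + 3/((E + R)*(R - 11) + R) = -6 + 3/((E + R)*(-11 + R) + R) = -6 + 3/((-11 + R)*(E + R) + R) = -6 + 3/(R + (-11 + R)*(E + R)))
-125*(-1 + 4*7) + b(5, 11) = -125*(-1 + 4*7) + 3*(1 - 2*11² + 20*11 + 22*5 - 2*5*11)/(11² - 11*5 - 10*11 + 5*11) = -125*(-1 + 28) + 3*(1 - 2*121 + 220 + 110 - 110)/(121 - 55 - 110 + 55) = -125*27 + 3*(1 - 242 + 220 + 110 - 110)/11 = -3375 + 3*(1/11)*(-21) = -3375 - 63/11 = -37188/11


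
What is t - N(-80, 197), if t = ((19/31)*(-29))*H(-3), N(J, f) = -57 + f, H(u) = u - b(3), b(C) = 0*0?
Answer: -2687/31 ≈ -86.677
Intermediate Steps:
b(C) = 0
H(u) = u (H(u) = u - 1*0 = u + 0 = u)
t = 1653/31 (t = ((19/31)*(-29))*(-3) = -551/31*(-3) = 1653/31 ≈ 53.323)
t - N(-80, 197) = 1653/31 - (-57 + 197) = 1653/31 - 1*140 = 1653/31 - 140 = -2687/31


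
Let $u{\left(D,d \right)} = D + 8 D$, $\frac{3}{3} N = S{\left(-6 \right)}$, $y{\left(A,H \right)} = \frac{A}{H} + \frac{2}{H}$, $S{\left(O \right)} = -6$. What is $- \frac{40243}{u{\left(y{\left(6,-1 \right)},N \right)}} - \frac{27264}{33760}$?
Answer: $\frac{42395021}{75960} \approx 558.12$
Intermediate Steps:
$y{\left(A,H \right)} = \frac{2}{H} + \frac{A}{H}$
$N = -6$
$u{\left(D,d \right)} = 9 D$
$- \frac{40243}{u{\left(y{\left(6,-1 \right)},N \right)}} - \frac{27264}{33760} = - \frac{40243}{9 \frac{2 + 6}{-1}} - \frac{27264}{33760} = - \frac{40243}{9 \left(\left(-1\right) 8\right)} - \frac{852}{1055} = - \frac{40243}{9 \left(-8\right)} - \frac{852}{1055} = - \frac{40243}{-72} - \frac{852}{1055} = \left(-40243\right) \left(- \frac{1}{72}\right) - \frac{852}{1055} = \frac{40243}{72} - \frac{852}{1055} = \frac{42395021}{75960}$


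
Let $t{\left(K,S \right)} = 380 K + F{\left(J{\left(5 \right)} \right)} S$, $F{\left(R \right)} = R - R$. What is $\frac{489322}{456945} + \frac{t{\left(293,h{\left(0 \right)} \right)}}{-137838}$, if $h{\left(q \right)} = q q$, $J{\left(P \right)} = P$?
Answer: $\frac{2761818256}{10497397485} \approx 0.2631$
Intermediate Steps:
$h{\left(q \right)} = q^{2}$
$F{\left(R \right)} = 0$
$t{\left(K,S \right)} = 380 K$ ($t{\left(K,S \right)} = 380 K + 0 S = 380 K + 0 = 380 K$)
$\frac{489322}{456945} + \frac{t{\left(293,h{\left(0 \right)} \right)}}{-137838} = \frac{489322}{456945} + \frac{380 \cdot 293}{-137838} = 489322 \cdot \frac{1}{456945} + 111340 \left(- \frac{1}{137838}\right) = \frac{489322}{456945} - \frac{55670}{68919} = \frac{2761818256}{10497397485}$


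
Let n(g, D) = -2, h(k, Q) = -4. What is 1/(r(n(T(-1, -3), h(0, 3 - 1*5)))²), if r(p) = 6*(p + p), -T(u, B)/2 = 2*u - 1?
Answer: 1/576 ≈ 0.0017361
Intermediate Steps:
T(u, B) = 2 - 4*u (T(u, B) = -2*(2*u - 1) = -2*(-1 + 2*u) = 2 - 4*u)
r(p) = 12*p (r(p) = 6*(2*p) = 12*p)
1/(r(n(T(-1, -3), h(0, 3 - 1*5)))²) = 1/((12*(-2))²) = 1/((-24)²) = 1/576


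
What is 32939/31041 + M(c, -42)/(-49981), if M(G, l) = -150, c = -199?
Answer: 1650980309/1551460221 ≈ 1.0641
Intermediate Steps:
32939/31041 + M(c, -42)/(-49981) = 32939/31041 - 150/(-49981) = 32939*(1/31041) - 150*(-1/49981) = 32939/31041 + 150/49981 = 1650980309/1551460221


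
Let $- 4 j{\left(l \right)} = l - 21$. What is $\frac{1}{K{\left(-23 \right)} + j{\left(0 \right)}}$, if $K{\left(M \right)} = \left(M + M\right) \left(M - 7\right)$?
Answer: $\frac{4}{5541} \approx 0.00072189$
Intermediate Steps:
$j{\left(l \right)} = \frac{21}{4} - \frac{l}{4}$ ($j{\left(l \right)} = - \frac{l - 21}{4} = - \frac{-21 + l}{4} = \frac{21}{4} - \frac{l}{4}$)
$K{\left(M \right)} = 2 M \left(-7 + M\right)$
$\frac{1}{K{\left(-23 \right)} + j{\left(0 \right)}} = \frac{1}{2 \left(-23\right) \left(-7 - 23\right) + \left(\frac{21}{4} - 0\right)} = \frac{1}{2 \left(-23\right) \left(-30\right) + \left(\frac{21}{4} + 0\right)} = \frac{1}{1380 + \frac{21}{4}} = \frac{1}{\frac{5541}{4}} = \frac{4}{5541}$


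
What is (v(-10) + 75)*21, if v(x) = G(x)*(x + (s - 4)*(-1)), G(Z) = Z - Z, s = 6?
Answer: 1575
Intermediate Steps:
G(Z) = 0
v(x) = 0 (v(x) = 0*(x + (6 - 4)*(-1)) = 0*(x + 2*(-1)) = 0*(x - 2) = 0*(-2 + x) = 0)
(v(-10) + 75)*21 = (0 + 75)*21 = 75*21 = 1575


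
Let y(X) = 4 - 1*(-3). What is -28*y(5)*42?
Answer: -8232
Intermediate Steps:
y(X) = 7 (y(X) = 4 + 3 = 7)
-28*y(5)*42 = -28*7*42 = -196*42 = -8232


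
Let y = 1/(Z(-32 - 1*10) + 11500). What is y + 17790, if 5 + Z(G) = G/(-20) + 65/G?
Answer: 21473117175/1207033 ≈ 17790.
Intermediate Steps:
Z(G) = -5 + 65/G - G/20 (Z(G) = -5 + (G/(-20) + 65/G) = -5 + (G*(-1/20) + 65/G) = -5 + (-G/20 + 65/G) = -5 + (65/G - G/20) = -5 + 65/G - G/20)
y = 105/1207033 (y = 1/((-5 + 65/(-32 - 1*10) - (-32 - 1*10)/20) + 11500) = 1/((-5 + 65/(-32 - 10) - (-32 - 10)/20) + 11500) = 1/((-5 + 65/(-42) - 1/20*(-42)) + 11500) = 1/((-5 + 65*(-1/42) + 21/10) + 11500) = 1/((-5 - 65/42 + 21/10) + 11500) = 1/(-467/105 + 11500) = 1/(1207033/105) = 105/1207033 ≈ 8.6990e-5)
y + 17790 = 105/1207033 + 17790 = 21473117175/1207033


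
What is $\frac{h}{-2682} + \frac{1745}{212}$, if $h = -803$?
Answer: $\frac{2425163}{284292} \approx 8.5305$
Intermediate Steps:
$\frac{h}{-2682} + \frac{1745}{212} = - \frac{803}{-2682} + \frac{1745}{212} = \left(-803\right) \left(- \frac{1}{2682}\right) + 1745 \cdot \frac{1}{212} = \frac{803}{2682} + \frac{1745}{212} = \frac{2425163}{284292}$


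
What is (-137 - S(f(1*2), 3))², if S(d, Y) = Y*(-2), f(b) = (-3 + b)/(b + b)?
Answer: 17161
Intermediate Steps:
f(b) = (-3 + b)/(2*b) (f(b) = (-3 + b)/((2*b)) = (-3 + b)*(1/(2*b)) = (-3 + b)/(2*b))
S(d, Y) = -2*Y
(-137 - S(f(1*2), 3))² = (-137 - (-2)*3)² = (-137 - 1*(-6))² = (-137 + 6)² = (-131)² = 17161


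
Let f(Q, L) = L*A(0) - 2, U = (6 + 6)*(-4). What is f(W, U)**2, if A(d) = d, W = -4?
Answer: 4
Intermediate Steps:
U = -48 (U = 12*(-4) = -48)
f(Q, L) = -2 (f(Q, L) = L*0 - 2 = 0 - 2 = -2)
f(W, U)**2 = (-2)**2 = 4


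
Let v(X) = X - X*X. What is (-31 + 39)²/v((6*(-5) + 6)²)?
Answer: -1/5175 ≈ -0.00019324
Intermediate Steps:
v(X) = X - X²
(-31 + 39)²/v((6*(-5) + 6)²) = (-31 + 39)²/(((6*(-5) + 6)²*(1 - (6*(-5) + 6)²))) = 8²/(((-30 + 6)²*(1 - (-30 + 6)²))) = 64/(((-24)²*(1 - 1*(-24)²))) = 64/((576*(1 - 1*576))) = 64/((576*(1 - 576))) = 64/((576*(-575))) = 64/(-331200) = 64*(-1/331200) = -1/5175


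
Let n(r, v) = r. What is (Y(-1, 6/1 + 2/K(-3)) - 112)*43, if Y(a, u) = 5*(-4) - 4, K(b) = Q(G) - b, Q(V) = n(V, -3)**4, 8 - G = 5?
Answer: -5848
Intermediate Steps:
G = 3 (G = 8 - 1*5 = 8 - 5 = 3)
Q(V) = V**4
K(b) = 81 - b (K(b) = 3**4 - b = 81 - b)
Y(a, u) = -24 (Y(a, u) = -20 - 4 = -24)
(Y(-1, 6/1 + 2/K(-3)) - 112)*43 = (-24 - 112)*43 = -136*43 = -5848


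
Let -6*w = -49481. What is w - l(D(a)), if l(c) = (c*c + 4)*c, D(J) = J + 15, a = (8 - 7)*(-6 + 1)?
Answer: 43241/6 ≈ 7206.8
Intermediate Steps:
w = 49481/6 (w = -⅙*(-49481) = 49481/6 ≈ 8246.8)
a = -5 (a = 1*(-5) = -5)
D(J) = 15 + J
l(c) = c*(4 + c²) (l(c) = (c² + 4)*c = (4 + c²)*c = c*(4 + c²))
w - l(D(a)) = 49481/6 - (15 - 5)*(4 + (15 - 5)²) = 49481/6 - 10*(4 + 10²) = 49481/6 - 10*(4 + 100) = 49481/6 - 10*104 = 49481/6 - 1*1040 = 49481/6 - 1040 = 43241/6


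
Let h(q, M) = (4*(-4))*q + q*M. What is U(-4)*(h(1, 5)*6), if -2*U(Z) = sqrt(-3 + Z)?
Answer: 33*I*sqrt(7) ≈ 87.31*I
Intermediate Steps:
h(q, M) = -16*q + M*q
U(Z) = -sqrt(-3 + Z)/2
U(-4)*(h(1, 5)*6) = (-sqrt(-3 - 4)/2)*((1*(-16 + 5))*6) = (-I*sqrt(7)/2)*((1*(-11))*6) = (-I*sqrt(7)/2)*(-11*6) = -I*sqrt(7)/2*(-66) = 33*I*sqrt(7)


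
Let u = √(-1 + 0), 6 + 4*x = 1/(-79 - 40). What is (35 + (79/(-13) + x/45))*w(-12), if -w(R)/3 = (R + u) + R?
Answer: 3217850/1547 - 1608925*I/18564 ≈ 2080.1 - 86.669*I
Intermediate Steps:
x = -715/476 (x = -3/2 + 1/(4*(-79 - 40)) = -3/2 + (¼)/(-119) = -3/2 + (¼)*(-1/119) = -3/2 - 1/476 = -715/476 ≈ -1.5021)
u = I (u = √(-1) = I ≈ 1.0*I)
w(R) = -6*R - 3*I (w(R) = -3*((R + I) + R) = -3*((I + R) + R) = -3*(I + 2*R) = -6*R - 3*I)
(35 + (79/(-13) + x/45))*w(-12) = (35 + (79/(-13) - 715/476/45))*(-6*(-12) - 3*I) = (35 + (79*(-1/13) - 715/476*1/45))*(72 - 3*I) = (35 + (-79/13 - 143/4284))*(72 - 3*I) = (35 - 340295/55692)*(72 - 3*I) = 1608925*(72 - 3*I)/55692 = 3217850/1547 - 1608925*I/18564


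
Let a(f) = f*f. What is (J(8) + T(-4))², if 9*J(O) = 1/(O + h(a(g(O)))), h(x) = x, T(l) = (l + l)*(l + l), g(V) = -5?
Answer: 361342081/88209 ≈ 4096.4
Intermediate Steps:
T(l) = 4*l² (T(l) = (2*l)*(2*l) = 4*l²)
a(f) = f²
J(O) = 1/(9*(25 + O)) (J(O) = 1/(9*(O + (-5)²)) = 1/(9*(O + 25)) = 1/(9*(25 + O)))
(J(8) + T(-4))² = (1/(9*(25 + 8)) + 4*(-4)²)² = ((⅑)/33 + 4*16)² = ((⅑)*(1/33) + 64)² = (1/297 + 64)² = (19009/297)² = 361342081/88209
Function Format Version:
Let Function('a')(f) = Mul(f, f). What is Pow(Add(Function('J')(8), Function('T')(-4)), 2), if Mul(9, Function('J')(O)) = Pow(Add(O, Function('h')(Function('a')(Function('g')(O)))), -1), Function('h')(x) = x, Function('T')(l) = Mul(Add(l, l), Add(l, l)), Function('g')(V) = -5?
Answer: Rational(361342081, 88209) ≈ 4096.4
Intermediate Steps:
Function('T')(l) = Mul(4, Pow(l, 2)) (Function('T')(l) = Mul(Mul(2, l), Mul(2, l)) = Mul(4, Pow(l, 2)))
Function('a')(f) = Pow(f, 2)
Function('J')(O) = Mul(Rational(1, 9), Pow(Add(25, O), -1)) (Function('J')(O) = Mul(Rational(1, 9), Pow(Add(O, Pow(-5, 2)), -1)) = Mul(Rational(1, 9), Pow(Add(O, 25), -1)) = Mul(Rational(1, 9), Pow(Add(25, O), -1)))
Pow(Add(Function('J')(8), Function('T')(-4)), 2) = Pow(Add(Mul(Rational(1, 9), Pow(Add(25, 8), -1)), Mul(4, Pow(-4, 2))), 2) = Pow(Add(Mul(Rational(1, 9), Pow(33, -1)), Mul(4, 16)), 2) = Pow(Add(Mul(Rational(1, 9), Rational(1, 33)), 64), 2) = Pow(Add(Rational(1, 297), 64), 2) = Pow(Rational(19009, 297), 2) = Rational(361342081, 88209)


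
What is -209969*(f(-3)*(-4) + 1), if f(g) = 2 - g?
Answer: 3989411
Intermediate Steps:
-209969*(f(-3)*(-4) + 1) = -209969*((2 - 1*(-3))*(-4) + 1) = -209969*((2 + 3)*(-4) + 1) = -209969*(5*(-4) + 1) = -209969*(-20 + 1) = -209969*(-19) = 3989411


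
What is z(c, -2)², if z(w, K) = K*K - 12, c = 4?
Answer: 64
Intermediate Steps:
z(w, K) = -12 + K² (z(w, K) = K² - 12 = -12 + K²)
z(c, -2)² = (-12 + (-2)²)² = (-12 + 4)² = (-8)² = 64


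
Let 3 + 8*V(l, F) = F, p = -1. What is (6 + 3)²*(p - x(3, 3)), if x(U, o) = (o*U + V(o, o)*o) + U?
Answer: -1053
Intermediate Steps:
V(l, F) = -3/8 + F/8
x(U, o) = U + U*o + o*(-3/8 + o/8) (x(U, o) = (o*U + (-3/8 + o/8)*o) + U = (U*o + o*(-3/8 + o/8)) + U = U + U*o + o*(-3/8 + o/8))
(6 + 3)²*(p - x(3, 3)) = (6 + 3)²*(-1 - (3 + 3*3 + (⅛)*3*(-3 + 3))) = 9²*(-1 - (3 + 9 + (⅛)*3*0)) = 81*(-1 - (3 + 9 + 0)) = 81*(-1 - 1*12) = 81*(-1 - 12) = 81*(-13) = -1053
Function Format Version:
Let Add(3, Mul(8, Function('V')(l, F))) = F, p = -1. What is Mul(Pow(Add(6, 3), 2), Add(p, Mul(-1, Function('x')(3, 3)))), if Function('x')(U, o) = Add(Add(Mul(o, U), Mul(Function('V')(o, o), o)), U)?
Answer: -1053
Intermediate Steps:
Function('V')(l, F) = Add(Rational(-3, 8), Mul(Rational(1, 8), F))
Function('x')(U, o) = Add(U, Mul(U, o), Mul(o, Add(Rational(-3, 8), Mul(Rational(1, 8), o)))) (Function('x')(U, o) = Add(Add(Mul(o, U), Mul(Add(Rational(-3, 8), Mul(Rational(1, 8), o)), o)), U) = Add(Add(Mul(U, o), Mul(o, Add(Rational(-3, 8), Mul(Rational(1, 8), o)))), U) = Add(U, Mul(U, o), Mul(o, Add(Rational(-3, 8), Mul(Rational(1, 8), o)))))
Mul(Pow(Add(6, 3), 2), Add(p, Mul(-1, Function('x')(3, 3)))) = Mul(Pow(Add(6, 3), 2), Add(-1, Mul(-1, Add(3, Mul(3, 3), Mul(Rational(1, 8), 3, Add(-3, 3)))))) = Mul(Pow(9, 2), Add(-1, Mul(-1, Add(3, 9, Mul(Rational(1, 8), 3, 0))))) = Mul(81, Add(-1, Mul(-1, Add(3, 9, 0)))) = Mul(81, Add(-1, Mul(-1, 12))) = Mul(81, Add(-1, -12)) = Mul(81, -13) = -1053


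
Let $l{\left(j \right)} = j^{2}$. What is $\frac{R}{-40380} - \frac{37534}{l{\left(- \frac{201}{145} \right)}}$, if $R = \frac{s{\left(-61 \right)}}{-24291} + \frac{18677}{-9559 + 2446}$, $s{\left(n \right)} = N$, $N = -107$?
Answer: $- \frac{50980209342584409173}{2609954141928255} \approx -19533.0$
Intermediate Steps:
$s{\left(n \right)} = -107$
$R = - \frac{150973972}{57593961}$ ($R = - \frac{107}{-24291} + \frac{18677}{-9559 + 2446} = \left(-107\right) \left(- \frac{1}{24291}\right) + \frac{18677}{-7113} = \frac{107}{24291} + 18677 \left(- \frac{1}{7113}\right) = \frac{107}{24291} - \frac{18677}{7113} = - \frac{150973972}{57593961} \approx -2.6213$)
$\frac{R}{-40380} - \frac{37534}{l{\left(- \frac{201}{145} \right)}} = - \frac{150973972}{57593961 \left(-40380\right)} - \frac{37534}{\left(- \frac{201}{145}\right)^{2}} = \left(- \frac{150973972}{57593961}\right) \left(- \frac{1}{40380}\right) - \frac{37534}{\left(\left(-201\right) \frac{1}{145}\right)^{2}} = \frac{37743493}{581411036295} - \frac{37534}{\left(- \frac{201}{145}\right)^{2}} = \frac{37743493}{581411036295} - \frac{37534}{\frac{40401}{21025}} = \frac{37743493}{581411036295} - \frac{789152350}{40401} = - \frac{50980209342584409173}{2609954141928255}$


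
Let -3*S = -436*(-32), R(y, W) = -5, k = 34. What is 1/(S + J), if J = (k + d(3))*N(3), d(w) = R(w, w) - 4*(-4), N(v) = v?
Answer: -3/13547 ≈ -0.00022145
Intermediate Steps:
d(w) = 11 (d(w) = -5 - 4*(-4) = -5 + 16 = 11)
S = -13952/3 (S = -(-436)*(-32)/3 = -⅓*13952 = -13952/3 ≈ -4650.7)
J = 135 (J = (34 + 11)*3 = 45*3 = 135)
1/(S + J) = 1/(-13952/3 + 135) = 1/(-13547/3) = -3/13547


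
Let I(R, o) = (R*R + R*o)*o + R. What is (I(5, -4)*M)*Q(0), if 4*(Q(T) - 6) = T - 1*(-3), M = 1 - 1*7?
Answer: 1215/2 ≈ 607.50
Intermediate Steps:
M = -6 (M = 1 - 7 = -6)
Q(T) = 27/4 + T/4 (Q(T) = 6 + (T - 1*(-3))/4 = 6 + (T + 3)/4 = 6 + (3 + T)/4 = 6 + (3/4 + T/4) = 27/4 + T/4)
I(R, o) = R + o*(R**2 + R*o) (I(R, o) = (R**2 + R*o)*o + R = o*(R**2 + R*o) + R = R + o*(R**2 + R*o))
(I(5, -4)*M)*Q(0) = ((5*(1 + (-4)**2 + 5*(-4)))*(-6))*(27/4 + (1/4)*0) = ((5*(1 + 16 - 20))*(-6))*(27/4 + 0) = ((5*(-3))*(-6))*(27/4) = -15*(-6)*(27/4) = 90*(27/4) = 1215/2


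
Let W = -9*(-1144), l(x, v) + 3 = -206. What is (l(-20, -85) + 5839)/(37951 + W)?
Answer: 5630/48247 ≈ 0.11669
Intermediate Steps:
l(x, v) = -209 (l(x, v) = -3 - 206 = -209)
W = 10296
(l(-20, -85) + 5839)/(37951 + W) = (-209 + 5839)/(37951 + 10296) = 5630/48247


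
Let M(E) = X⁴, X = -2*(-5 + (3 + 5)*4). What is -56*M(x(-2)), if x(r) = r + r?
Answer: -476171136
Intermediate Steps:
X = -54 (X = -2*(-5 + 8*4) = -2*(-5 + 32) = -2*27 = -54)
x(r) = 2*r
M(E) = 8503056 (M(E) = (-54)⁴ = 8503056)
-56*M(x(-2)) = -56*8503056 = -476171136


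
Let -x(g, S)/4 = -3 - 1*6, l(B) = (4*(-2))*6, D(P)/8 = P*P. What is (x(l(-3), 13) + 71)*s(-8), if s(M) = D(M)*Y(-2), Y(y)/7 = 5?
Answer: 1917440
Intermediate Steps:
D(P) = 8*P**2 (D(P) = 8*(P*P) = 8*P**2)
Y(y) = 35 (Y(y) = 7*5 = 35)
l(B) = -48 (l(B) = -8*6 = -48)
x(g, S) = 36 (x(g, S) = -4*(-3 - 1*6) = -4*(-3 - 6) = -4*(-9) = 36)
s(M) = 280*M**2 (s(M) = (8*M**2)*35 = 280*M**2)
(x(l(-3), 13) + 71)*s(-8) = (36 + 71)*(280*(-8)**2) = 107*(280*64) = 107*17920 = 1917440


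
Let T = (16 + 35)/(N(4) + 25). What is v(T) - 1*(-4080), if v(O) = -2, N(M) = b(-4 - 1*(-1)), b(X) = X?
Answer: 4078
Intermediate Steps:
N(M) = -3 (N(M) = -4 - 1*(-1) = -4 + 1 = -3)
T = 51/22 (T = (16 + 35)/(-3 + 25) = 51/22 ≈ 2.3182)
v(T) - 1*(-4080) = -2 - 1*(-4080) = -2 + 4080 = 4078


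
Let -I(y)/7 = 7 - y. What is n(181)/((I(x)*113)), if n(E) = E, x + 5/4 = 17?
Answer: 724/27685 ≈ 0.026151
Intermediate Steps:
x = 63/4 (x = -5/4 + 17 = 63/4 ≈ 15.750)
I(y) = -49 + 7*y (I(y) = -7*(7 - y) = -49 + 7*y)
n(181)/((I(x)*113)) = 181/(((-49 + 7*(63/4))*113)) = 181/(((-49 + 441/4)*113)) = 181/(((245/4)*113)) = 181/(27685/4) = 181*(4/27685) = 724/27685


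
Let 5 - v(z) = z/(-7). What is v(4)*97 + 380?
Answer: 6443/7 ≈ 920.43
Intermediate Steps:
v(z) = 5 + z/7 (v(z) = 5 - z/(-7) = 5 - z*(-1)/7 = 5 - (-1)*z/7 = 5 + z/7)
v(4)*97 + 380 = (5 + (⅐)*4)*97 + 380 = (5 + 4/7)*97 + 380 = (39/7)*97 + 380 = 3783/7 + 380 = 6443/7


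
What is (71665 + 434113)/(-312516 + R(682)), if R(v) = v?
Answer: -252889/155917 ≈ -1.6219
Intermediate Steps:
(71665 + 434113)/(-312516 + R(682)) = (71665 + 434113)/(-312516 + 682) = 505778/(-311834) = 505778*(-1/311834) = -252889/155917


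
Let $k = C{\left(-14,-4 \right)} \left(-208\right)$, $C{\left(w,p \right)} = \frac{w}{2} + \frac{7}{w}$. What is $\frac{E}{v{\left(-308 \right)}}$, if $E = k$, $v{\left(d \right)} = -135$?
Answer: $- \frac{104}{9} \approx -11.556$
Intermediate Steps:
$C{\left(w,p \right)} = \frac{w}{2} + \frac{7}{w}$ ($C{\left(w,p \right)} = w \frac{1}{2} + \frac{7}{w} = \frac{w}{2} + \frac{7}{w}$)
$k = 1560$ ($k = \left(\frac{1}{2} \left(-14\right) + \frac{7}{-14}\right) \left(-208\right) = \left(-7 + 7 \left(- \frac{1}{14}\right)\right) \left(-208\right) = \left(-7 - \frac{1}{2}\right) \left(-208\right) = \left(- \frac{15}{2}\right) \left(-208\right) = 1560$)
$E = 1560$
$\frac{E}{v{\left(-308 \right)}} = \frac{1560}{-135} = 1560 \left(- \frac{1}{135}\right) = - \frac{104}{9}$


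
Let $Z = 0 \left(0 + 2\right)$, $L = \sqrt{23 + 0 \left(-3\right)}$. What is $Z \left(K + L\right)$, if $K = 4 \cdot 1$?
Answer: $0$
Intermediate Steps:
$K = 4$
$L = \sqrt{23}$ ($L = \sqrt{23 + 0} = \sqrt{23} \approx 4.7958$)
$Z = 0$ ($Z = 0 \cdot 2 = 0$)
$Z \left(K + L\right) = 0 \left(4 + \sqrt{23}\right) = 0$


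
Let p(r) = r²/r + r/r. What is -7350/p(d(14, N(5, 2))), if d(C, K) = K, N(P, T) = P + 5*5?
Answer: -7350/31 ≈ -237.10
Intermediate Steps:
N(P, T) = 25 + P (N(P, T) = P + 25 = 25 + P)
p(r) = 1 + r (p(r) = r + 1 = 1 + r)
-7350/p(d(14, N(5, 2))) = -7350/(1 + (25 + 5)) = -7350/(1 + 30) = -7350/31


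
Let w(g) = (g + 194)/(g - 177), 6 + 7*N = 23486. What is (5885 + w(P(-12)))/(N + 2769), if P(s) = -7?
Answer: 7578571/7886792 ≈ 0.96092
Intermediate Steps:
N = 23480/7 (N = -6/7 + (⅐)*23486 = -6/7 + 23486/7 = 23480/7 ≈ 3354.3)
w(g) = (194 + g)/(-177 + g)
(5885 + w(P(-12)))/(N + 2769) = (5885 + (194 - 7)/(-177 - 7))/(23480/7 + 2769) = (5885 + 187/(-184))/(42863/7) = (5885 - 1/184*187)*(7/42863) = (5885 - 187/184)*(7/42863) = (1082653/184)*(7/42863) = 7578571/7886792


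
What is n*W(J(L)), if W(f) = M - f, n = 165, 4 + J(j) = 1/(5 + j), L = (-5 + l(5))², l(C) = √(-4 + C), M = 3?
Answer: 8030/7 ≈ 1147.1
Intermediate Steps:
L = 16 (L = (-5 + √(-4 + 5))² = (-5 + √1)² = (-5 + 1)² = (-4)² = 16)
J(j) = -4 + 1/(5 + j)
W(f) = 3 - f
n*W(J(L)) = 165*(3 - (-19 - 4*16)/(5 + 16)) = 165*(3 - (-19 - 64)/21) = 165*(3 - (-83)/21) = 165*(3 - 1*(-83/21)) = 165*(3 + 83/21) = 165*(146/21) = 8030/7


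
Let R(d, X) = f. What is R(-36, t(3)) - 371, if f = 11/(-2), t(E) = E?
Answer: -753/2 ≈ -376.50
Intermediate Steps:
f = -11/2 (f = 11*(-½) = -11/2 ≈ -5.5000)
R(d, X) = -11/2
R(-36, t(3)) - 371 = -11/2 - 371 = -753/2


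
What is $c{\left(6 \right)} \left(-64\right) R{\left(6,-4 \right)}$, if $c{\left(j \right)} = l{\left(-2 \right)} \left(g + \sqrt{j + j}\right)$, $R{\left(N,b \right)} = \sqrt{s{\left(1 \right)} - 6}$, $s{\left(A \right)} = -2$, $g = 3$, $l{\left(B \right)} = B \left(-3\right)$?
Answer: $i \sqrt{2} \left(-2304 - 1536 \sqrt{3}\right) \approx - 7020.8 i$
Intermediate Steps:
$l{\left(B \right)} = - 3 B$
$R{\left(N,b \right)} = 2 i \sqrt{2}$ ($R{\left(N,b \right)} = \sqrt{-2 - 6} = \sqrt{-8} = 2 i \sqrt{2}$)
$c{\left(j \right)} = 18 + 6 \sqrt{2} \sqrt{j}$ ($c{\left(j \right)} = \left(-3\right) \left(-2\right) \left(3 + \sqrt{j + j}\right) = 6 \left(3 + \sqrt{2 j}\right) = 6 \left(3 + \sqrt{2} \sqrt{j}\right) = 18 + 6 \sqrt{2} \sqrt{j}$)
$c{\left(6 \right)} \left(-64\right) R{\left(6,-4 \right)} = \left(18 + 6 \sqrt{2} \sqrt{6}\right) \left(-64\right) 2 i \sqrt{2} = \left(18 + 12 \sqrt{3}\right) \left(-64\right) 2 i \sqrt{2} = \left(-1152 - 768 \sqrt{3}\right) 2 i \sqrt{2} = 2 i \sqrt{2} \left(-1152 - 768 \sqrt{3}\right)$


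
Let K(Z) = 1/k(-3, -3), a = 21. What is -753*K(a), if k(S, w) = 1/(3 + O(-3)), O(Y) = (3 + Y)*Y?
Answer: -2259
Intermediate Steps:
O(Y) = Y*(3 + Y)
k(S, w) = ⅓ (k(S, w) = 1/(3 - 3*(3 - 3)) = 1/(3 - 3*0) = 1/(3 + 0) = 1/3 = ⅓)
K(Z) = 3 (K(Z) = 1/(⅓) = 3)
-753*K(a) = -753*3 = -2259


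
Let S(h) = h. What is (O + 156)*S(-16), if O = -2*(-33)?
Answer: -3552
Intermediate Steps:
O = 66
(O + 156)*S(-16) = (66 + 156)*(-16) = 222*(-16) = -3552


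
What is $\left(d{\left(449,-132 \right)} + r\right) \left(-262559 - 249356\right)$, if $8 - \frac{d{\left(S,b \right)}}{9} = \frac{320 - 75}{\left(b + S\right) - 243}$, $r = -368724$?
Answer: $\frac{13966296927495}{74} \approx 1.8873 \cdot 10^{11}$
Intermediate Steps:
$d{\left(S,b \right)} = 72 - \frac{2205}{-243 + S + b}$ ($d{\left(S,b \right)} = 72 - 9 \frac{320 - 75}{\left(b + S\right) - 243} = 72 - 9 \frac{245}{\left(S + b\right) - 243} = 72 - 9 \frac{245}{-243 + S + b} = 72 - \frac{2205}{-243 + S + b}$)
$\left(d{\left(449,-132 \right)} + r\right) \left(-262559 - 249356\right) = \left(\frac{9 \left(-2189 + 8 \cdot 449 + 8 \left(-132\right)\right)}{-243 + 449 - 132} - 368724\right) \left(-262559 - 249356\right) = \left(\frac{9 \left(-2189 + 3592 - 1056\right)}{74} - 368724\right) \left(-511915\right) = \left(9 \cdot \frac{1}{74} \cdot 347 - 368724\right) \left(-511915\right) = \left(\frac{3123}{74} - 368724\right) \left(-511915\right) = \left(- \frac{27282453}{74}\right) \left(-511915\right) = \frac{13966296927495}{74}$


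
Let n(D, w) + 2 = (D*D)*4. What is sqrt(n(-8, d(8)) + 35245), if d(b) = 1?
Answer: sqrt(35499) ≈ 188.41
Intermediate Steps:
n(D, w) = -2 + 4*D**2 (n(D, w) = -2 + (D*D)*4 = -2 + D**2*4 = -2 + 4*D**2)
sqrt(n(-8, d(8)) + 35245) = sqrt((-2 + 4*(-8)**2) + 35245) = sqrt((-2 + 4*64) + 35245) = sqrt((-2 + 256) + 35245) = sqrt(254 + 35245) = sqrt(35499)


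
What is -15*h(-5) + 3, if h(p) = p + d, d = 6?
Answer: -12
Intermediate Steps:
h(p) = 6 + p (h(p) = p + 6 = 6 + p)
-15*h(-5) + 3 = -15*(6 - 5) + 3 = -15*1 + 3 = -15 + 3 = -12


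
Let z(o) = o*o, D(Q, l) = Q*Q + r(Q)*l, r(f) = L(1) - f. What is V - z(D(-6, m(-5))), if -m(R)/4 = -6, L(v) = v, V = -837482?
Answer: -879098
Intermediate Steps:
m(R) = 24 (m(R) = -4*(-6) = 24)
r(f) = 1 - f
D(Q, l) = Q**2 + l*(1 - Q) (D(Q, l) = Q*Q + (1 - Q)*l = Q**2 + l*(1 - Q))
z(o) = o**2
V - z(D(-6, m(-5))) = -837482 - ((-6)**2 - 1*24*(-1 - 6))**2 = -837482 - (36 - 1*24*(-7))**2 = -837482 - (36 + 168)**2 = -837482 - 1*204**2 = -837482 - 1*41616 = -837482 - 41616 = -879098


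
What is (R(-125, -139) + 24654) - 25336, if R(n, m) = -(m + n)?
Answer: -418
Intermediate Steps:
R(n, m) = -m - n
(R(-125, -139) + 24654) - 25336 = ((-1*(-139) - 1*(-125)) + 24654) - 25336 = ((139 + 125) + 24654) - 25336 = (264 + 24654) - 25336 = 24918 - 25336 = -418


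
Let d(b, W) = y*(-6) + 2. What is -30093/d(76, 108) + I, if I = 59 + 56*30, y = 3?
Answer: 57917/16 ≈ 3619.8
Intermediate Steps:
d(b, W) = -16 (d(b, W) = 3*(-6) + 2 = -18 + 2 = -16)
I = 1739 (I = 59 + 1680 = 1739)
-30093/d(76, 108) + I = -30093/(-16) + 1739 = -30093*(-1/16) + 1739 = 30093/16 + 1739 = 57917/16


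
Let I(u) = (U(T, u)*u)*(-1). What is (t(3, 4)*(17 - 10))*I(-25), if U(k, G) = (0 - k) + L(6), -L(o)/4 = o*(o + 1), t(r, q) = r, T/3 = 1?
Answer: -89775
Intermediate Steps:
T = 3 (T = 3*1 = 3)
L(o) = -4*o*(1 + o) (L(o) = -4*o*(o + 1) = -4*o*(1 + o))
U(k, G) = -168 - k (U(k, G) = (0 - k) - 4*6*(1 + 6) = -k - 4*6*7 = -k - 168 = -168 - k)
I(u) = 171*u (I(u) = ((-168 - 1*3)*u)*(-1) = ((-168 - 3)*u)*(-1) = -171*u*(-1) = 171*u)
(t(3, 4)*(17 - 10))*I(-25) = (3*(17 - 10))*(171*(-25)) = (3*7)*(-4275) = 21*(-4275) = -89775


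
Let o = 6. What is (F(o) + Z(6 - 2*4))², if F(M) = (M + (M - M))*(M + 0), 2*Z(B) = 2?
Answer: 1369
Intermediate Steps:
Z(B) = 1 (Z(B) = (½)*2 = 1)
F(M) = M² (F(M) = (M + 0)*M = M*M = M²)
(F(o) + Z(6 - 2*4))² = (6² + 1)² = (36 + 1)² = 37² = 1369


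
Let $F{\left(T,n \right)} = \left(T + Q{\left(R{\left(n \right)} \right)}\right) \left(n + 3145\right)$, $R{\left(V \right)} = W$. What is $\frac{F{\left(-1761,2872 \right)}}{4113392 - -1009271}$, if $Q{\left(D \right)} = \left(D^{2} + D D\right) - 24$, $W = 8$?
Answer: $- \frac{9970169}{5122663} \approx -1.9463$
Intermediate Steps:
$R{\left(V \right)} = 8$
$Q{\left(D \right)} = -24 + 2 D^{2}$ ($Q{\left(D \right)} = \left(D^{2} + D^{2}\right) - 24 = 2 D^{2} - 24 = -24 + 2 D^{2}$)
$F{\left(T,n \right)} = \left(104 + T\right) \left(3145 + n\right)$ ($F{\left(T,n \right)} = \left(T - \left(24 - 2 \cdot 8^{2}\right)\right) \left(n + 3145\right) = \left(T + \left(-24 + 2 \cdot 64\right)\right) \left(3145 + n\right) = \left(T + \left(-24 + 128\right)\right) \left(3145 + n\right) = \left(T + 104\right) \left(3145 + n\right) = \left(104 + T\right) \left(3145 + n\right)$)
$\frac{F{\left(-1761,2872 \right)}}{4113392 - -1009271} = \frac{327080 + 104 \cdot 2872 + 3145 \left(-1761\right) - 5057592}{4113392 - -1009271} = \frac{327080 + 298688 - 5538345 - 5057592}{4113392 + 1009271} = - \frac{9970169}{5122663}$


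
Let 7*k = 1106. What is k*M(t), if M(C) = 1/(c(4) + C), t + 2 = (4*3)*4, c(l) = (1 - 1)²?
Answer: 79/23 ≈ 3.4348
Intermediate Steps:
c(l) = 0 (c(l) = 0² = 0)
k = 158 (k = (⅐)*1106 = 158)
t = 46 (t = -2 + (4*3)*4 = -2 + 12*4 = -2 + 48 = 46)
M(C) = 1/C (M(C) = 1/(0 + C) = 1/C)
k*M(t) = 158/46 = 158*(1/46) = 79/23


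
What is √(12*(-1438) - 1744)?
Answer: 10*I*√190 ≈ 137.84*I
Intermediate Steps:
√(12*(-1438) - 1744) = √(-17256 - 1744) = √(-19000) = 10*I*√190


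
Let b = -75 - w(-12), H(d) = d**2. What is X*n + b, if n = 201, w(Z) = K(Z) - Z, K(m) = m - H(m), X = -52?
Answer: -10383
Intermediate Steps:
K(m) = m - m**2
w(Z) = -Z + Z*(1 - Z) (w(Z) = Z*(1 - Z) - Z = -Z + Z*(1 - Z))
b = 69 (b = -75 - (-1)*(-12)**2 = -75 - (-1)*144 = -75 - 1*(-144) = -75 + 144 = 69)
X*n + b = -52*201 + 69 = -10452 + 69 = -10383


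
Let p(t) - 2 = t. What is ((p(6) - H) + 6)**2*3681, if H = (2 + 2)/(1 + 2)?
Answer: 590596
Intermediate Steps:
H = 4/3 ≈ 1.3333
p(t) = 2 + t
((p(6) - H) + 6)**2*3681 = (((2 + 6) - 1*4/3) + 6)**2*3681 = ((8 - 4/3) + 6)**2*3681 = (20/3 + 6)**2*3681 = (38/3)**2*3681 = (1444/9)*3681 = 590596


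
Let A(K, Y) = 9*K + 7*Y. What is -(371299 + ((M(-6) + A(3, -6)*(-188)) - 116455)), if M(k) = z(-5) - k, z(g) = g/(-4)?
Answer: -1030685/4 ≈ -2.5767e+5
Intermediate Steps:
z(g) = -g/4 (z(g) = g*(-¼) = -g/4)
M(k) = 5/4 - k (M(k) = -¼*(-5) - k = 5/4 - k)
A(K, Y) = 7*Y + 9*K
-(371299 + ((M(-6) + A(3, -6)*(-188)) - 116455)) = -(371299 + (((5/4 - 1*(-6)) + (7*(-6) + 9*3)*(-188)) - 116455)) = -(371299 + (((5/4 + 6) + (-42 + 27)*(-188)) - 116455)) = -(371299 + ((29/4 - 15*(-188)) - 116455)) = -(371299 + ((29/4 + 2820) - 116455)) = -(371299 + (11309/4 - 116455)) = -(371299 - 454511/4) = -1*1030685/4 = -1030685/4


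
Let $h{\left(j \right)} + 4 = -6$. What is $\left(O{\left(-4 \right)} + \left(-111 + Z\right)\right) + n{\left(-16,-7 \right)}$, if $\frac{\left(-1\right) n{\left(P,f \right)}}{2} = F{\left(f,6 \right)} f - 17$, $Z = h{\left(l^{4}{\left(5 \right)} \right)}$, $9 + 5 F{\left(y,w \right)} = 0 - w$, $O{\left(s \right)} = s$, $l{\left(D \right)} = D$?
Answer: $-133$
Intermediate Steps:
$F{\left(y,w \right)} = - \frac{9}{5} - \frac{w}{5}$ ($F{\left(y,w \right)} = - \frac{9}{5} + \frac{0 - w}{5} = - \frac{9}{5} + \frac{\left(-1\right) w}{5} = - \frac{9}{5} - \frac{w}{5}$)
$h{\left(j \right)} = -10$ ($h{\left(j \right)} = -4 - 6 = -10$)
$Z = -10$
$n{\left(P,f \right)} = 34 + 6 f$ ($n{\left(P,f \right)} = - 2 \left(\left(- \frac{9}{5} - \frac{6}{5}\right) f - 17\right) = - 2 \left(- 3 f - 17\right) = - 2 \left(-17 - 3 f\right) = 34 + 6 f$)
$\left(O{\left(-4 \right)} + \left(-111 + Z\right)\right) + n{\left(-16,-7 \right)} = \left(-4 - 121\right) + \left(34 + 6 \left(-7\right)\right) = \left(-4 - 121\right) + \left(34 - 42\right) = -125 - 8 = -133$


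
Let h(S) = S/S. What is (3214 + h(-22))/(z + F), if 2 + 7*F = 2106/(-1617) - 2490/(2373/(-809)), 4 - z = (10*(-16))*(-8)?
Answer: -1370712035/492519274 ≈ -2.7831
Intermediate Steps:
h(S) = 1
z = -1276 (z = 4 - 10*(-16)*(-8) = 4 - (-160)*(-8) = 4 - 1*1280 = 4 - 1280 = -1276)
F = 51502050/426349 (F = -2/7 + (2106/(-1617) - 2490/(2373/(-809)))/7 = -2/7 + (2106*(-1/1617) - 2490/(2373*(-1/809)))/7 = -2/7 + (-702/539 - 2490/(-2373/809))/7 = -2/7 + (-702/539 - 2490*(-809/2373))/7 = -2/7 + (-702/539 + 671470/791)/7 = -2/7 + (⅐)*(51623864/60907) = -2/7 + 51623864/426349 = 51502050/426349 ≈ 120.80)
(3214 + h(-22))/(z + F) = (3214 + 1)/(-1276 + 51502050/426349) = 3215/(-492519274/426349) = 3215*(-426349/492519274) = -1370712035/492519274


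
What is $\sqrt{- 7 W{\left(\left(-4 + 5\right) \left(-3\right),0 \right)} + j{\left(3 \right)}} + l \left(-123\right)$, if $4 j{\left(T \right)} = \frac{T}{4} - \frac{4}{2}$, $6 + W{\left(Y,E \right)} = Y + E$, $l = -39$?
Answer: $4797 + \frac{\sqrt{1003}}{4} \approx 4804.9$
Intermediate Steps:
$W{\left(Y,E \right)} = -6 + E + Y$ ($W{\left(Y,E \right)} = -6 + \left(Y + E\right) = -6 + \left(E + Y\right) = -6 + E + Y$)
$j{\left(T \right)} = - \frac{1}{2} + \frac{T}{16}$ ($j{\left(T \right)} = \frac{\frac{T}{4} - \frac{4}{2}}{4} = \frac{T \frac{1}{4} - 2}{4} = \frac{\frac{T}{4} - 2}{4} = \frac{-2 + \frac{T}{4}}{4} = - \frac{1}{2} + \frac{T}{16}$)
$\sqrt{- 7 W{\left(\left(-4 + 5\right) \left(-3\right),0 \right)} + j{\left(3 \right)}} + l \left(-123\right) = \sqrt{- 7 \left(-6 + 0 + \left(-4 + 5\right) \left(-3\right)\right) + \left(- \frac{1}{2} + \frac{1}{16} \cdot 3\right)} - -4797 = \sqrt{- 7 \left(-6 + 0 + 1 \left(-3\right)\right) + \left(- \frac{1}{2} + \frac{3}{16}\right)} + 4797 = \sqrt{- 7 \left(-6 + 0 - 3\right) - \frac{5}{16}} + 4797 = \sqrt{\left(-7\right) \left(-9\right) - \frac{5}{16}} + 4797 = \sqrt{63 - \frac{5}{16}} + 4797 = \sqrt{\frac{1003}{16}} + 4797 = \frac{\sqrt{1003}}{4} + 4797 = 4797 + \frac{\sqrt{1003}}{4}$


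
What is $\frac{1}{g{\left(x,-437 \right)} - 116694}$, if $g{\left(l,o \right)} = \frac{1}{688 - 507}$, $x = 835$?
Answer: $- \frac{181}{21121613} \approx -8.5694 \cdot 10^{-6}$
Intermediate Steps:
$g{\left(l,o \right)} = \frac{1}{181}$
$\frac{1}{g{\left(x,-437 \right)} - 116694} = \frac{1}{\frac{1}{181} - 116694} = \frac{1}{- \frac{21121613}{181}} = - \frac{181}{21121613}$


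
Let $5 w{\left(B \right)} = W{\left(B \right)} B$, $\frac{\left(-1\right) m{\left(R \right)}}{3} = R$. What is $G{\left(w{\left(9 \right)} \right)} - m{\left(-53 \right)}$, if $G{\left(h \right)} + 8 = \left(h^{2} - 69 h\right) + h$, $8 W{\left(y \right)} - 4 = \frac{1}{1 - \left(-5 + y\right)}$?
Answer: $- \frac{355871}{1600} \approx -222.42$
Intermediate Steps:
$m{\left(R \right)} = - 3 R$
$W{\left(y \right)} = \frac{1}{2} + \frac{1}{8 \left(6 - y\right)}$ ($W{\left(y \right)} = \frac{1}{2} + \frac{1}{8 \left(1 - \left(-5 + y\right)\right)} = \frac{1}{2} + \frac{1}{8 \left(6 - y\right)}$)
$w{\left(B \right)} = \frac{B \left(-25 + 4 B\right)}{40 \left(-6 + B\right)}$ ($w{\left(B \right)} = \frac{\frac{-25 + 4 B}{8 \left(-6 + B\right)} B}{5} = \frac{\frac{1}{8} B \frac{1}{-6 + B} \left(-25 + 4 B\right)}{5} = \frac{B \left(-25 + 4 B\right)}{40 \left(-6 + B\right)}$)
$G{\left(h \right)} = -8 + h^{2} - 68 h$ ($G{\left(h \right)} = -8 + \left(\left(h^{2} - 69 h\right) + h\right) = -8 + \left(h^{2} - 68 h\right) = -8 + h^{2} - 68 h$)
$G{\left(w{\left(9 \right)} \right)} - m{\left(-53 \right)} = \left(-8 + \left(\frac{1}{40} \cdot 9 \frac{1}{-6 + 9} \left(-25 + 4 \cdot 9\right)\right)^{2} - 68 \cdot \frac{1}{40} \cdot 9 \frac{1}{-6 + 9} \left(-25 + 4 \cdot 9\right)\right) - \left(-3\right) \left(-53\right) = \left(-8 + \left(\frac{1}{40} \cdot 9 \cdot \frac{1}{3} \left(-25 + 36\right)\right)^{2} - 68 \cdot \frac{1}{40} \cdot 9 \cdot \frac{1}{3} \left(-25 + 36\right)\right) - 159 = \left(-8 + \left(\frac{1}{40} \cdot 9 \cdot \frac{1}{3} \cdot 11\right)^{2} - 68 \cdot \frac{1}{40} \cdot 9 \cdot \frac{1}{3} \cdot 11\right) - 159 = \left(-8 + \left(\frac{33}{40}\right)^{2} - \frac{561}{10}\right) - 159 = \left(-8 + \frac{1089}{1600} - \frac{561}{10}\right) - 159 = - \frac{101471}{1600} - 159 = - \frac{355871}{1600}$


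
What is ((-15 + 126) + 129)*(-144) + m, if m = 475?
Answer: -34085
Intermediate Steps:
((-15 + 126) + 129)*(-144) + m = ((-15 + 126) + 129)*(-144) + 475 = (111 + 129)*(-144) + 475 = 240*(-144) + 475 = -34560 + 475 = -34085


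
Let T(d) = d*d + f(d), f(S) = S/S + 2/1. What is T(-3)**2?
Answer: 144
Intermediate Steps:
f(S) = 3 (f(S) = 1 + 2*1 = 1 + 2 = 3)
T(d) = 3 + d**2 (T(d) = d*d + 3 = d**2 + 3 = 3 + d**2)
T(-3)**2 = (3 + (-3)**2)**2 = (3 + 9)**2 = 12**2 = 144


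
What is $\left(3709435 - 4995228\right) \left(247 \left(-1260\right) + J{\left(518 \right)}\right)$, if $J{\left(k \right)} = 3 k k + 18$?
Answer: $-634886009610$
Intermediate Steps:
$J{\left(k \right)} = 18 + 3 k^{2}$ ($J{\left(k \right)} = 3 k^{2} + 18 = 18 + 3 k^{2}$)
$\left(3709435 - 4995228\right) \left(247 \left(-1260\right) + J{\left(518 \right)}\right) = \left(3709435 - 4995228\right) \left(247 \left(-1260\right) + \left(18 + 3 \cdot 518^{2}\right)\right) = - 1285793 \left(-311220 + \left(18 + 3 \cdot 268324\right)\right) = - 1285793 \left(-311220 + \left(18 + 804972\right)\right) = - 1285793 \left(-311220 + 804990\right) = \left(-1285793\right) 493770 = -634886009610$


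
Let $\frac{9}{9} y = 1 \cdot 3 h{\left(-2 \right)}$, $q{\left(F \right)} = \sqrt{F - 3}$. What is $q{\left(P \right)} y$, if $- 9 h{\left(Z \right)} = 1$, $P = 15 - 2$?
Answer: $- \frac{\sqrt{10}}{3} \approx -1.0541$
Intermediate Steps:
$P = 13$
$h{\left(Z \right)} = - \frac{1}{9}$ ($h{\left(Z \right)} = \left(- \frac{1}{9}\right) 1 = - \frac{1}{9}$)
$q{\left(F \right)} = \sqrt{-3 + F}$
$y = - \frac{1}{3}$ ($y = 1 \cdot 3 \left(- \frac{1}{9}\right) = 3 \left(- \frac{1}{9}\right) = - \frac{1}{3} \approx -0.33333$)
$q{\left(P \right)} y = \sqrt{-3 + 13} \left(- \frac{1}{3}\right) = \sqrt{10} \left(- \frac{1}{3}\right) = - \frac{\sqrt{10}}{3}$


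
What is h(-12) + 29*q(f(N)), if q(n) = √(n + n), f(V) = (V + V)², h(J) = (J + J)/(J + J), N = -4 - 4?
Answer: 1 + 464*√2 ≈ 657.20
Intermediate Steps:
N = -8
h(J) = 1 (h(J) = (2*J)/((2*J)) = (2*J)*(1/(2*J)) = 1)
f(V) = 4*V² (f(V) = (2*V)² = 4*V²)
q(n) = √2*√n (q(n) = √(2*n) = √2*√n)
h(-12) + 29*q(f(N)) = 1 + 29*(√2*√(4*(-8)²)) = 1 + 29*(√2*√(4*64)) = 1 + 29*(√2*√256) = 1 + 29*(√2*16) = 1 + 29*(16*√2) = 1 + 464*√2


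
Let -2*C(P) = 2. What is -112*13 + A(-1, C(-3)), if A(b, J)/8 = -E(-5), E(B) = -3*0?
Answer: -1456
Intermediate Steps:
E(B) = 0
C(P) = -1 (C(P) = -1/2*2 = -1)
A(b, J) = 0 (A(b, J) = 8*(-1*0) = 8*0 = 0)
-112*13 + A(-1, C(-3)) = -112*13 + 0 = -1456 + 0 = -1456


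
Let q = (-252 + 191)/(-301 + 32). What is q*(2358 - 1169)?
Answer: 72529/269 ≈ 269.62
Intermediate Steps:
q = 61/269 (q = -61/(-269) = -61*(-1/269) = 61/269 ≈ 0.22677)
q*(2358 - 1169) = 61*(2358 - 1169)/269 = (61/269)*1189 = 72529/269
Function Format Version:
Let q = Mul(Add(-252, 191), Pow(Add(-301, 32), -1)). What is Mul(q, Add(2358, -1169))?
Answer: Rational(72529, 269) ≈ 269.62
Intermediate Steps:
q = Rational(61, 269) (q = Mul(-61, Pow(-269, -1)) = Mul(-61, Rational(-1, 269)) = Rational(61, 269) ≈ 0.22677)
Mul(q, Add(2358, -1169)) = Mul(Rational(61, 269), Add(2358, -1169)) = Mul(Rational(61, 269), 1189) = Rational(72529, 269)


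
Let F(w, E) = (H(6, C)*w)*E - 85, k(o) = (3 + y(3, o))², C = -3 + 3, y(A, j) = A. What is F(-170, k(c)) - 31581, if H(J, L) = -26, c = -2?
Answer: 127454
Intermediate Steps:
C = 0
k(o) = 36 (k(o) = (3 + 3)² = 6² = 36)
F(w, E) = -85 - 26*E*w (F(w, E) = (-26*w)*E - 85 = -26*E*w - 85 = -85 - 26*E*w)
F(-170, k(c)) - 31581 = (-85 - 26*36*(-170)) - 31581 = (-85 + 159120) - 31581 = 159035 - 31581 = 127454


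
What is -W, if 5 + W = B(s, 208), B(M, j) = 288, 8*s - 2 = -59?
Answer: -283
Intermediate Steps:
s = -57/8 (s = ¼ + (⅛)*(-59) = ¼ - 59/8 = -57/8 ≈ -7.1250)
W = 283 (W = -5 + 288 = 283)
-W = -1*283 = -283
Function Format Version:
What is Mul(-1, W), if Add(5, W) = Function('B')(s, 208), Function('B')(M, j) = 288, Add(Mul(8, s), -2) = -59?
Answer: -283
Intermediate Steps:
s = Rational(-57, 8) (s = Add(Rational(1, 4), Mul(Rational(1, 8), -59)) = Add(Rational(1, 4), Rational(-59, 8)) = Rational(-57, 8) ≈ -7.1250)
W = 283 (W = Add(-5, 288) = 283)
Mul(-1, W) = Mul(-1, 283) = -283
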